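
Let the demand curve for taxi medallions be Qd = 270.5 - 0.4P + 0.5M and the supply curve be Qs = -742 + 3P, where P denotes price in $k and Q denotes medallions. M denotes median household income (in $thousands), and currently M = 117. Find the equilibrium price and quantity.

With M = 117, demand is Qd = 329 - 0.4P.
The market clears where 329 - 0.4P = -742 + 3P. Rearranging, 3.4P = 1071, hence P* = 315.
Substitute back: Q* = 329 - 0.4(315) = 203.

P* = 315, Q* = 203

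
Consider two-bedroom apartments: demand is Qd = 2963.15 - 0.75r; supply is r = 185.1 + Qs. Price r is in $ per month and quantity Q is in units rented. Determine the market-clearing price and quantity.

Rewriting in direct form: Qs = -185.1 + r.
The market clears where 2963.15 - 0.75r = -185.1 + r. Rearranging, 1.75r = 3148.25, hence r* = 1799.
Substitute back: Q* = 2963.15 - 0.75(1799) = 1613.9.

r* = 1799, Q* = 1613.9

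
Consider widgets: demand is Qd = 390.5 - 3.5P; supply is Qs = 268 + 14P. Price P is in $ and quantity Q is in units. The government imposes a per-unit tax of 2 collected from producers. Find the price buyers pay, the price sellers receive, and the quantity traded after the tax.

Producers keep P_s = P_b - 2 per unit, so supply in terms of the buyer price is Qs = 240 + 14P_b.
Set Qd = Qs: 390.5 - 3.5P_b = 240 + 14P_b, so 150.5 = 17.5P_b and P_b = 8.6.
So P_s = 6.6 and the quantity traded is Q = 390.5 - 3.5(8.6) = 360.4.

P_b = 8.6, P_s = 6.6, Q = 360.4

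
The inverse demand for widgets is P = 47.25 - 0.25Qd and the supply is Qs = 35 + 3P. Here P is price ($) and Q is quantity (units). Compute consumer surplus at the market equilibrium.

Solving each curve for Q: Qd = 189 - 4P.
Set Qd = Qs: 189 - 4P = 35 + 3P, so 154 = 7P and P* = 22.
Substitute back: Q* = 189 - 4(22) = 101.
Demand choke price (Qd = 0): P = 189/4 = 47.25. Consumer surplus = ½ × (47.25 - 22) × 101 = 1275.125.

Consumer surplus = 1275.125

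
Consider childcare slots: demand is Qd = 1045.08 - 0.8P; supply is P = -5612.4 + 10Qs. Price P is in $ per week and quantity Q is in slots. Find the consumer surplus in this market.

Consumer surplus = 236390.625

Rewriting in direct form: Qs = 561.24 + 0.1P.
The market clears where 1045.08 - 0.8P = 561.24 + 0.1P. Rearranging, 0.9P = 483.84, hence P* = 537.6.
From the demand curve, Q* = 1045.08 - 0.8(537.6) = 615.
Demand choke price (Qd = 0): P = 1045.08/0.8 = 1306.35. Consumer surplus = ½ × (1306.35 - 537.6) × 615 = 236390.625.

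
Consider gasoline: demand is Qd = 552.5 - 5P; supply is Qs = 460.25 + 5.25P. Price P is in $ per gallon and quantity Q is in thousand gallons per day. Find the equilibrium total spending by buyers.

Total spending by buyers = 4567.5

At equilibrium Qd = Qs, so 552.5 - 5P = 460.25 + 5.25P; collecting terms, 92.25 = 10.25P and P* = 9.
Substitute back: Q* = 552.5 - 5(9) = 507.5.
Total spending by buyers = P* × Q* = 9 × 507.5 = 4567.5.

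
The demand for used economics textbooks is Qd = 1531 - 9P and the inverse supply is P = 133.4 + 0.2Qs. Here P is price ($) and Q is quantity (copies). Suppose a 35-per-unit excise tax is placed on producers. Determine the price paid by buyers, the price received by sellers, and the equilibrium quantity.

P_b = 169.5, P_s = 134.5, Q = 5.5

In direct form, Qs = -667 + 5P.
Producers keep P_s = P_b - 35 per unit, so supply in terms of the buyer price is Qs = -842 + 5P_b.
Equate demand and the shifted supply: 1531 - 9P_b = -842 + 5P_b, giving 14P_b = 2373, so P_b = 169.5.
So P_s = 134.5 and the quantity traded is Q = 1531 - 9(169.5) = 5.5.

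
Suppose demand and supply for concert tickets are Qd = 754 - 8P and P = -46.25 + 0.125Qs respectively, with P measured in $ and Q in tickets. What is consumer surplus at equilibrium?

Rewriting in direct form: Qs = 370 + 8P.
The market clears where 754 - 8P = 370 + 8P. Rearranging, 16P = 384, hence P* = 24.
Then Q* = 754 - 8(24) = 562.
Demand choke price (Qd = 0): P = 754/8 = 94.25. Consumer surplus = ½ × (94.25 - 24) × 562 = 19740.25.

Consumer surplus = 19740.25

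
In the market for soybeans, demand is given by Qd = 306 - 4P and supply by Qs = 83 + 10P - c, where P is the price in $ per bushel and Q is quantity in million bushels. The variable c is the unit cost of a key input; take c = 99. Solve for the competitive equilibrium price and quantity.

With c = 99, supply is Qs = -16 + 10P.
Equating demand and supply, 306 - 4P = -16 + 10P gives 14P = 322, so P* = 23.
Plugging P* into demand: Q* = 306 - 4(23) = 214.

P* = 23, Q* = 214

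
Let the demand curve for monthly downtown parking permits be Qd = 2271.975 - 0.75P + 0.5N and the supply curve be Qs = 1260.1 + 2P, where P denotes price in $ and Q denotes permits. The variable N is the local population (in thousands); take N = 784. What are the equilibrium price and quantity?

With N = 784, demand is Qd = 2663.975 - 0.75P.
At equilibrium Qd = Qs, so 2663.975 - 0.75P = 1260.1 + 2P; collecting terms, 1403.875 = 2.75P and P* = 510.5.
Then Q* = 2663.975 - 0.75(510.5) = 2281.1.

P* = 510.5, Q* = 2281.1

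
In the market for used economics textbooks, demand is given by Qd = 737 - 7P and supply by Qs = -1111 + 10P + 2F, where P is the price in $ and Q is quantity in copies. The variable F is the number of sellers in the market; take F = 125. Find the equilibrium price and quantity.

With F = 125, supply is Qs = -861 + 10P.
At equilibrium Qd = Qs, so 737 - 7P = -861 + 10P; collecting terms, 1598 = 17P and P* = 94.
Then Q* = 737 - 7(94) = 79.

P* = 94, Q* = 79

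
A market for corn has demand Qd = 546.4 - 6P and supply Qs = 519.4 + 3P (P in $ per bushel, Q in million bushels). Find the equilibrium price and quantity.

P* = 3, Q* = 528.4

The market clears where 546.4 - 6P = 519.4 + 3P. Rearranging, 9P = 27, hence P* = 3.
Then Q* = 546.4 - 6(3) = 528.4.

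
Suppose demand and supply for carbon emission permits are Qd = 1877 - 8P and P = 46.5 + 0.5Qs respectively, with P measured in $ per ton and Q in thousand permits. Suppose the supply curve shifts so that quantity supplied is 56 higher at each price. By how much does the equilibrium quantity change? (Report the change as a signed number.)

ΔQ = 44.8

Inverting to quantity form: Qs = -93 + 2P.
At equilibrium Qd = Qs, so 1877 - 8P = -93 + 2P; collecting terms, 1970 = 10P and P* = 197.
Plugging P* into demand: Q* = 1877 - 8(197) = 301.
After the shift, supply is Qs = -37 + 2P.
The new intersection has 1914 = 10P, i.e. P = 191.4, Q = 345.8.
ΔQ = 345.8 - 301 = 44.8.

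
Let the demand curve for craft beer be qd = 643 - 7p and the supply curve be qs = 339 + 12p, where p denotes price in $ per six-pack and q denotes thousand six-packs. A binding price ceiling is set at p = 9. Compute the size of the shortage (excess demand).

With p fixed at 9, quantity demanded is 580 and quantity supplied is 447.
Shortage = qd - qs = 580 - 447 = 133.

Shortage = 133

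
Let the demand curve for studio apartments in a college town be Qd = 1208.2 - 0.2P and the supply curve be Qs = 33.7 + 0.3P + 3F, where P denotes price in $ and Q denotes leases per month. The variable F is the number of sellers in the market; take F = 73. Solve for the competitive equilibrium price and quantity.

P* = 1911, Q* = 826

With F = 73, supply is Qs = 252.7 + 0.3P.
Equating demand and supply, 1208.2 - 0.2P = 252.7 + 0.3P gives 0.5P = 955.5, so P* = 1911.
Substitute back: Q* = 1208.2 - 0.2(1911) = 826.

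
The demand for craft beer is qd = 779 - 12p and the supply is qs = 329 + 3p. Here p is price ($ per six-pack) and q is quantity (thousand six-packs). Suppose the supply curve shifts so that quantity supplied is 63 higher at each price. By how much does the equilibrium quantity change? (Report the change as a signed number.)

Δq = 50.4

At equilibrium qd = qs, so 779 - 12p = 329 + 3p; collecting terms, 450 = 15p and p* = 30.
From the demand curve, q* = 779 - 12(30) = 419.
After the shift, supply is qs = 392 + 3p.
New equilibrium: 387 = 15p, so p = 25.8 and q = 469.4.
Δq = 469.4 - 419 = 50.4.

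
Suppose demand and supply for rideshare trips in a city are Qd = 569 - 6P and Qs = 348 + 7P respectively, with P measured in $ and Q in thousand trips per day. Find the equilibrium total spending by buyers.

Total spending by buyers = 7939

Set Qd = Qs: 569 - 6P = 348 + 7P, so 221 = 13P and P* = 17.
Substitute back: Q* = 569 - 6(17) = 467.
Total spending by buyers = P* × Q* = 17 × 467 = 7939.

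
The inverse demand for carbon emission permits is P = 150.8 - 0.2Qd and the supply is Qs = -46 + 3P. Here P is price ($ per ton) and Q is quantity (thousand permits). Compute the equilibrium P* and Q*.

Rewriting in direct form: Qd = 754 - 5P.
The market clears where 754 - 5P = -46 + 3P. Rearranging, 8P = 800, hence P* = 100.
Substitute back: Q* = 754 - 5(100) = 254.

P* = 100, Q* = 254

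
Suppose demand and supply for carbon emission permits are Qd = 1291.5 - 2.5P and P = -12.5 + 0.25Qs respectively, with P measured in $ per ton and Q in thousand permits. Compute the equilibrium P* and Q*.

P* = 191, Q* = 814

Solving each curve for Q: Qs = 50 + 4P.
Set Qd = Qs: 1291.5 - 2.5P = 50 + 4P, so 1241.5 = 6.5P and P* = 191.
Then Q* = 1291.5 - 2.5(191) = 814.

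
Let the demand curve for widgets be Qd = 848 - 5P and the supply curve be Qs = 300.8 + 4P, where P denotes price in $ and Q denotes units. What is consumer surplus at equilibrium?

Consumer surplus = 29593.6

Equating demand and supply, 848 - 5P = 300.8 + 4P gives 9P = 547.2, so P* = 60.8.
Then Q* = 848 - 5(60.8) = 544.
Demand choke price (Qd = 0): P = 848/5 = 169.6. Consumer surplus = ½ × (169.6 - 60.8) × 544 = 29593.6.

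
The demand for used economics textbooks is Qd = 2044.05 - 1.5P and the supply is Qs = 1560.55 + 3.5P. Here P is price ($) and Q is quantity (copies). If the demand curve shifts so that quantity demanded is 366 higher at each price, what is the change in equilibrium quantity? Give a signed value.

ΔQ = 256.2

Set Qd = Qs: 2044.05 - 1.5P = 1560.55 + 3.5P, so 483.5 = 5P and P* = 96.7.
Plugging P* into demand: Q* = 2044.05 - 1.5(96.7) = 1899.
After the shift, demand is Qd = 2410.05 - 1.5P.
Re-solving, 5P = 849.5 gives P = 169.9 and Q = 2155.2.
ΔQ = 2155.2 - 1899 = 256.2.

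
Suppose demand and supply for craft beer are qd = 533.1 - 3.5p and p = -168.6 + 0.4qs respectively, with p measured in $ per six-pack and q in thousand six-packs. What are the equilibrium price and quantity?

Inverting to quantity form: qs = 421.5 + 2.5p.
Equating demand and supply, 533.1 - 3.5p = 421.5 + 2.5p gives 6p = 111.6, so p* = 18.6.
Then q* = 533.1 - 3.5(18.6) = 468.

p* = 18.6, q* = 468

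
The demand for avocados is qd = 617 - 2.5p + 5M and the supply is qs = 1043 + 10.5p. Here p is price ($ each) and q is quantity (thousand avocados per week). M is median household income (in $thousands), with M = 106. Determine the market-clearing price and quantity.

p* = 8, q* = 1127

With M = 106, demand is qd = 1147 - 2.5p.
The market clears where 1147 - 2.5p = 1043 + 10.5p. Rearranging, 13p = 104, hence p* = 8.
Substitute back: q* = 1147 - 2.5(8) = 1127.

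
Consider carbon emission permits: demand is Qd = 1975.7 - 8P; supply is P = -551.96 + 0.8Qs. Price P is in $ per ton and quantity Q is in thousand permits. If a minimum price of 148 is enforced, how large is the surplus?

Solving each curve for Q: Qs = 689.95 + 1.25P.
With P fixed at 148, quantity demanded is 791.7 and quantity supplied is 874.95.
Surplus = Qs - Qd = 874.95 - 791.7 = 83.25.

Surplus = 83.25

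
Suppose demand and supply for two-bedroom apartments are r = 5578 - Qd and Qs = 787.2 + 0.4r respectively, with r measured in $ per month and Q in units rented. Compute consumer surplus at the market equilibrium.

Rewriting in direct form: Qd = 5578 - r.
Set Qd = Qs: 5578 - r = 787.2 + 0.4r, so 4790.8 = 1.4r and r* = 3422.
Then Q* = 5578 - 3422 = 2156.
Demand choke price (Qd = 0): r = 5578. Consumer surplus = ½ × (5578 - 3422) × 2156 = 2324168.

Consumer surplus = 2324168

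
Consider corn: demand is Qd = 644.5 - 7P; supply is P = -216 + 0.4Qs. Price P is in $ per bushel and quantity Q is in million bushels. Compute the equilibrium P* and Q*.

Solving each curve for Q: Qs = 540 + 2.5P.
Equating demand and supply, 644.5 - 7P = 540 + 2.5P gives 9.5P = 104.5, so P* = 11.
Plugging P* into demand: Q* = 644.5 - 7(11) = 567.5.

P* = 11, Q* = 567.5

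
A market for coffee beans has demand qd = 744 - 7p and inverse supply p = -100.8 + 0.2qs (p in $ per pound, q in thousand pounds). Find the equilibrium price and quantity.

In direct form, qs = 504 + 5p.
Equating demand and supply, 744 - 7p = 504 + 5p gives 12p = 240, so p* = 20.
Substitute back: q* = 744 - 7(20) = 604.

p* = 20, q* = 604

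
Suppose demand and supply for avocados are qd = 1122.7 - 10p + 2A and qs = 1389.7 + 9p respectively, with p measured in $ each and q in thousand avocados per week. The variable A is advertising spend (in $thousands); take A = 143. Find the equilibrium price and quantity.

p* = 1, q* = 1398.7

With A = 143, demand is qd = 1408.7 - 10p.
Equating demand and supply, 1408.7 - 10p = 1389.7 + 9p gives 19p = 19, so p* = 1.
Plugging p* into demand: q* = 1408.7 - 10(1) = 1398.7.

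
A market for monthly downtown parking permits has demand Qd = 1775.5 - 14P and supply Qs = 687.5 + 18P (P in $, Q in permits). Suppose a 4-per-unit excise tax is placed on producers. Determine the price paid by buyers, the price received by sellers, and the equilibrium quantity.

P_b = 36.25, P_s = 32.25, Q = 1268

Producers keep P_s = P_b - 4 per unit, so supply in terms of the buyer price is Qs = 615.5 + 18P_b.
Equate demand and the shifted supply: 1775.5 - 14P_b = 615.5 + 18P_b, giving 32P_b = 1160, so P_b = 36.25.
So P_s = 32.25 and the quantity traded is Q = 1775.5 - 14(36.25) = 1268.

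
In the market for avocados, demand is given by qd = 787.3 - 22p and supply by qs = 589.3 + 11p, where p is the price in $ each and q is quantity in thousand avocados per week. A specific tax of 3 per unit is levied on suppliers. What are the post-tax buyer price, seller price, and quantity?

p_b = 7, p_s = 4, q = 633.3

The tax drives a wedge p_b - p_s = 3. Substituting p_s = p_b - 3 into supply: qs = 556.3 + 11p_b.
Set qd = qs: 787.3 - 22p_b = 556.3 + 11p_b, so 231 = 33p_b and p_b = 7.
So p_s = 4 and the quantity traded is q = 787.3 - 22(7) = 633.3.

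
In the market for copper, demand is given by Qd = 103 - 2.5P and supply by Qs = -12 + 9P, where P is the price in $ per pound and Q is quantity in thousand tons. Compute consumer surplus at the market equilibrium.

Set Qd = Qs: 103 - 2.5P = -12 + 9P, so 115 = 11.5P and P* = 10.
From the demand curve, Q* = 103 - 2.5(10) = 78.
Demand choke price (Qd = 0): P = 103/2.5 = 41.2. Consumer surplus = ½ × (41.2 - 10) × 78 = 1216.8.

Consumer surplus = 1216.8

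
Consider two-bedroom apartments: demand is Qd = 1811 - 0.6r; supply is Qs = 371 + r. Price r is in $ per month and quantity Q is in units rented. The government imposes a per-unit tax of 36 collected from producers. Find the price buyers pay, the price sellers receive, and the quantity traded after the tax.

r_b = 922.5, r_s = 886.5, Q = 1257.5

The tax drives a wedge r_b - r_s = 36. Substituting r_s = r_b - 36 into supply: Qs = 335 + r_b.
Set Qd = Qs: 1811 - 0.6r_b = 335 + r_b, so 1476 = 1.6r_b and r_b = 922.5.
Then r_s = 922.5 - 36 = 886.5 and Q = 1811 - 0.6(922.5) = 1257.5.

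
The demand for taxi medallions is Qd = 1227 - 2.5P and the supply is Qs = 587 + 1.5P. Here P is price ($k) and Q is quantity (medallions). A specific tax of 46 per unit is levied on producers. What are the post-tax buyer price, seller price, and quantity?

Producers keep P_s = P_b - 46 per unit, so supply in terms of the buyer price is Qs = 518 + 1.5P_b.
Equate demand and the shifted supply: 1227 - 2.5P_b = 518 + 1.5P_b, giving 4P_b = 709, so P_b = 177.25.
Then P_s = 177.25 - 46 = 131.25 and Q = 1227 - 2.5(177.25) = 783.875.

P_b = 177.25, P_s = 131.25, Q = 783.875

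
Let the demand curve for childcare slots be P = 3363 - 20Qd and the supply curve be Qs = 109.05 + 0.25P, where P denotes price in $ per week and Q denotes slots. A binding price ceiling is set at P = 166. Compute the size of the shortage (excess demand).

Shortage = 9.3

Inverting to quantity form: Qd = 168.15 - 0.05P.
At P = 166: Qd = 159.85 and Qs = 150.55.
Shortage = Qd - Qs = 159.85 - 150.55 = 9.3.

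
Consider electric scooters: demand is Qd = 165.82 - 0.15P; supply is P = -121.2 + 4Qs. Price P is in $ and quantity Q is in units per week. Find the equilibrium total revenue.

In direct form, Qs = 30.3 + 0.25P.
At equilibrium Qd = Qs, so 165.82 - 0.15P = 30.3 + 0.25P; collecting terms, 135.52 = 0.4P and P* = 338.8.
Substitute back: Q* = 165.82 - 0.15(338.8) = 115.
Total revenue = P* × Q* = 338.8 × 115 = 38962.

Total revenue = 38962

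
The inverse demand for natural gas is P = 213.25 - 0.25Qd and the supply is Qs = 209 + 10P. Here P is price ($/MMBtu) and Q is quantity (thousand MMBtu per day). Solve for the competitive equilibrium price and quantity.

Rewriting in direct form: Qd = 853 - 4P.
Set Qd = Qs: 853 - 4P = 209 + 10P, so 644 = 14P and P* = 46.
Then Q* = 853 - 4(46) = 669.

P* = 46, Q* = 669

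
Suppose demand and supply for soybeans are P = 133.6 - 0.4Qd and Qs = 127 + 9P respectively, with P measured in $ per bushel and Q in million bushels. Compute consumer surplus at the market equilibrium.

Inverting to quantity form: Qd = 334 - 2.5P.
Equating demand and supply, 334 - 2.5P = 127 + 9P gives 11.5P = 207, so P* = 18.
Plugging P* into demand: Q* = 334 - 2.5(18) = 289.
Demand choke price (Qd = 0): P = 334/2.5 = 133.6. Consumer surplus = ½ × (133.6 - 18) × 289 = 16704.2.

Consumer surplus = 16704.2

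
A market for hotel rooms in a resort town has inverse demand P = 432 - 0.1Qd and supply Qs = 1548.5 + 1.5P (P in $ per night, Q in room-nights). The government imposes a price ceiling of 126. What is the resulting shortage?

Solving each curve for Q: Qd = 4320 - 10P.
Evaluating both curves at the ceiling price 126 gives Qd = 3060, Qs = 1737.5.
Shortage = Qd - Qs = 3060 - 1737.5 = 1322.5.

Shortage = 1322.5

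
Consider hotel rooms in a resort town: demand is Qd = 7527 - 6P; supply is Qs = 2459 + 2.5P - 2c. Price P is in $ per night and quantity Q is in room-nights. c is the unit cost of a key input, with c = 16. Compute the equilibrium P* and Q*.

With c = 16, supply is Qs = 2427 + 2.5P.
Set Qd = Qs: 7527 - 6P = 2427 + 2.5P, so 5100 = 8.5P and P* = 600.
Substitute back: Q* = 7527 - 6(600) = 3927.

P* = 600, Q* = 3927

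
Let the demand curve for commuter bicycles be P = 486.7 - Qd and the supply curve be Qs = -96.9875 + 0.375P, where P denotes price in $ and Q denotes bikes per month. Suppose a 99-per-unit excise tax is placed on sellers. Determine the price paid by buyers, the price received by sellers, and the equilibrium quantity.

Inverting to quantity form: Qd = 486.7 - P.
With a tax of 99 on sellers, they supply based on the net price P_s = P_b - 99, so Qs = -134.1125 + 0.375P_b.
Market clearing requires 486.7 - P_b = -134.1125 + 0.375P_b; hence 620.8125 = 1.375P_b and P_b = 451.5.
So P_s = 352.5 and the quantity traded is Q = 486.7 - 451.5 = 35.2.

P_b = 451.5, P_s = 352.5, Q = 35.2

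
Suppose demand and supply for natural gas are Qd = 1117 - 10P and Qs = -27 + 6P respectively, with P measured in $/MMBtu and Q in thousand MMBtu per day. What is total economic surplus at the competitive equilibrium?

Total surplus = 21547.2

Set Qd = Qs: 1117 - 10P = -27 + 6P, so 1144 = 16P and P* = 71.5.
From the demand curve, Q* = 1117 - 10(71.5) = 402.
Demand choke price = 111.7; supply choke price = 4.5. CS = ½(111.7 - 71.5)(402) = 8080.2; PS = ½(71.5 - 4.5)(402) = 13467. Total surplus = 21547.2.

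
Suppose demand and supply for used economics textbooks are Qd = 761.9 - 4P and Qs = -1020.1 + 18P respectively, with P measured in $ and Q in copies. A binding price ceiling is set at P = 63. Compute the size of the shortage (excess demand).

Shortage = 396

Evaluating both curves at the ceiling price 63 gives Qd = 509.9, Qs = 113.9.
Shortage = Qd - Qs = 509.9 - 113.9 = 396.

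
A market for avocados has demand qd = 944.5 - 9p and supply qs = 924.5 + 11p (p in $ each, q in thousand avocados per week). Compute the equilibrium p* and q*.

p* = 1, q* = 935.5

Set qd = qs: 944.5 - 9p = 924.5 + 11p, so 20 = 20p and p* = 1.
Then q* = 944.5 - 9(1) = 935.5.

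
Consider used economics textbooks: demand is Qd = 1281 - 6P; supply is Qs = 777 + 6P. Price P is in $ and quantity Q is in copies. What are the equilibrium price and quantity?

P* = 42, Q* = 1029

Equating demand and supply, 1281 - 6P = 777 + 6P gives 12P = 504, so P* = 42.
Then Q* = 1281 - 6(42) = 1029.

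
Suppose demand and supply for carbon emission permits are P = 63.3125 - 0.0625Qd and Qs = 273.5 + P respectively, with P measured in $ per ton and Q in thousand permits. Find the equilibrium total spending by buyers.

Total spending by buyers = 13789.5

Inverting to quantity form: Qd = 1013 - 16P.
Set Qd = Qs: 1013 - 16P = 273.5 + P, so 739.5 = 17P and P* = 43.5.
Plugging P* into demand: Q* = 1013 - 16(43.5) = 317.
Total spending by buyers = P* × Q* = 43.5 × 317 = 13789.5.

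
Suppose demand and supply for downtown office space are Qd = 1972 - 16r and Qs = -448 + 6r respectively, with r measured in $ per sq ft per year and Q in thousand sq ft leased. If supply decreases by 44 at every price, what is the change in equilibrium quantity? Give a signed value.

Equating demand and supply, 1972 - 16r = -448 + 6r gives 22r = 2420, so r* = 110.
From the demand curve, Q* = 1972 - 16(110) = 212.
After the shift, supply is Qs = -492 + 6r.
The new intersection has 2464 = 22r, i.e. r = 112, Q = 180.
ΔQ = 180 - 212 = -32.

ΔQ = -32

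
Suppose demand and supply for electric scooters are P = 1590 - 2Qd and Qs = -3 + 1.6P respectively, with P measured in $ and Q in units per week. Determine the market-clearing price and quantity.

In direct form, Qd = 795 - 0.5P.
Set Qd = Qs: 795 - 0.5P = -3 + 1.6P, so 798 = 2.1P and P* = 380.
Plugging P* into demand: Q* = 795 - 0.5(380) = 605.

P* = 380, Q* = 605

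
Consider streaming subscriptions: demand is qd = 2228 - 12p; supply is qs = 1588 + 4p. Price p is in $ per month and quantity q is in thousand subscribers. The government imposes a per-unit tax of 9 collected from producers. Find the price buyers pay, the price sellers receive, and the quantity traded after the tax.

p_b = 42.25, p_s = 33.25, q = 1721

With a tax of 9 on producers, they supply based on the net price p_s = p_b - 9, so qs = 1552 + 4p_b.
Set qd = qs: 2228 - 12p_b = 1552 + 4p_b, so 676 = 16p_b and p_b = 42.25.
Then p_s = 42.25 - 9 = 33.25 and q = 2228 - 12(42.25) = 1721.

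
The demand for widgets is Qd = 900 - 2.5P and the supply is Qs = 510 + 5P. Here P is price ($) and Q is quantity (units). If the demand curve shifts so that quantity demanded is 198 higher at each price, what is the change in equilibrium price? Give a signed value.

ΔP = 26.4

Equating demand and supply, 900 - 2.5P = 510 + 5P gives 7.5P = 390, so P* = 52.
Substitute back: Q* = 900 - 2.5(52) = 770.
After the shift, demand is Qd = 1098 - 2.5P.
Re-solving, 7.5P = 588 gives P = 78.4 and Q = 902.
ΔP = 78.4 - 52 = 26.4.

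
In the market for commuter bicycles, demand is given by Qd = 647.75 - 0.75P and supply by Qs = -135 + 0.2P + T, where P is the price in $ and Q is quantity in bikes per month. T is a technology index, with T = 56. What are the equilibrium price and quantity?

P* = 765, Q* = 74

With T = 56, supply is Qs = -79 + 0.2P.
At equilibrium Qd = Qs, so 647.75 - 0.75P = -79 + 0.2P; collecting terms, 726.75 = 0.95P and P* = 765.
Substitute back: Q* = 647.75 - 0.75(765) = 74.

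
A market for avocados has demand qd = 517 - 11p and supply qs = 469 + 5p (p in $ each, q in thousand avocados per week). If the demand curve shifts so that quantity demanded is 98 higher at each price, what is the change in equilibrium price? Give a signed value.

Δp = 6.125

The market clears where 517 - 11p = 469 + 5p. Rearranging, 16p = 48, hence p* = 3.
Substitute back: q* = 517 - 11(3) = 484.
After the shift, demand is qd = 615 - 11p.
The new intersection has 146 = 16p, i.e. p = 9.125, q = 514.625.
Δp = 9.125 - 3 = 6.125.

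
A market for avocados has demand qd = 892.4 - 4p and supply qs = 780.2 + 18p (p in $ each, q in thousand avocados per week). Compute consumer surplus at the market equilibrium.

Consumer surplus = 95048

The market clears where 892.4 - 4p = 780.2 + 18p. Rearranging, 22p = 112.2, hence p* = 5.1.
Then q* = 892.4 - 4(5.1) = 872.
Demand choke price (qd = 0): p = 892.4/4 = 223.1. Consumer surplus = ½ × (223.1 - 5.1) × 872 = 95048.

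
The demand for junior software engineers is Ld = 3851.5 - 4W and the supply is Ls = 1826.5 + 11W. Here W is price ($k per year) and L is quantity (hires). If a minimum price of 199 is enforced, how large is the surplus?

Surplus = 960

At W = 199: Ld = 3055.5 and Ls = 4015.5.
Surplus = Ls - Ld = 4015.5 - 3055.5 = 960.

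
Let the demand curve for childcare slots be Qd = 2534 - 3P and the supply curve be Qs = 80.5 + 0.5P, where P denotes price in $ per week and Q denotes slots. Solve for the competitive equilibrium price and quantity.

P* = 701, Q* = 431

Set Qd = Qs: 2534 - 3P = 80.5 + 0.5P, so 2453.5 = 3.5P and P* = 701.
Substitute back: Q* = 2534 - 3(701) = 431.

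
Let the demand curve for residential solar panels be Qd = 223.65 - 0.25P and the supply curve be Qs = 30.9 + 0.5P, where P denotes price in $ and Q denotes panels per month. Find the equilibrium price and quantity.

Set Qd = Qs: 223.65 - 0.25P = 30.9 + 0.5P, so 192.75 = 0.75P and P* = 257.
From the demand curve, Q* = 223.65 - 0.25(257) = 159.4.

P* = 257, Q* = 159.4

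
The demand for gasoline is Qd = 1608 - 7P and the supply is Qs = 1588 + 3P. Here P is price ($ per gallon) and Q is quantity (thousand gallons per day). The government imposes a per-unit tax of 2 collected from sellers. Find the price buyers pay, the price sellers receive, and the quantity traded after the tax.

P_b = 2.6, P_s = 0.6, Q = 1589.8

Sellers keep P_s = P_b - 2 per unit, so supply in terms of the buyer price is Qs = 1582 + 3P_b.
Market clearing requires 1608 - 7P_b = 1582 + 3P_b; hence 26 = 10P_b and P_b = 2.6.
Then P_s = 2.6 - 2 = 0.6 and Q = 1608 - 7(2.6) = 1589.8.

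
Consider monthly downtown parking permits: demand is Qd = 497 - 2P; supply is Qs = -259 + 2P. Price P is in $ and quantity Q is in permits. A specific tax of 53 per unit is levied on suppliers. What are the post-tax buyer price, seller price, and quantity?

The tax drives a wedge P_b - P_s = 53. Substituting P_s = P_b - 53 into supply: Qs = -365 + 2P_b.
Market clearing requires 497 - 2P_b = -365 + 2P_b; hence 862 = 4P_b and P_b = 215.5.
Then P_s = 215.5 - 53 = 162.5 and Q = 497 - 2(215.5) = 66.

P_b = 215.5, P_s = 162.5, Q = 66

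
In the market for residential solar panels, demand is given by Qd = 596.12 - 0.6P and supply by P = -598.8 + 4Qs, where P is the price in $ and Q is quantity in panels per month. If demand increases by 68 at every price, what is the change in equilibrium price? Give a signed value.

Rewriting in direct form: Qs = 149.7 + 0.25P.
At equilibrium Qd = Qs, so 596.12 - 0.6P = 149.7 + 0.25P; collecting terms, 446.42 = 0.85P and P* = 525.2.
Plugging P* into demand: Q* = 596.12 - 0.6(525.2) = 281.
After the shift, demand is Qd = 664.12 - 0.6P.
The new intersection has 514.42 = 0.85P, i.e. P = 605.2, Q = 301.
ΔP = 605.2 - 525.2 = 80.

ΔP = 80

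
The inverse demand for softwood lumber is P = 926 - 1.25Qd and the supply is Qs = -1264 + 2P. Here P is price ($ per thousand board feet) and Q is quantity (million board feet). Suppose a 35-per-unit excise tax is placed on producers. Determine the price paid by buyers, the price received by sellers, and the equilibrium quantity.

P_b = 741, P_s = 706, Q = 148

Solving each curve for Q: Qd = 740.8 - 0.8P.
With a tax of 35 on producers, they supply based on the net price P_s = P_b - 35, so Qs = -1334 + 2P_b.
Market clearing requires 740.8 - 0.8P_b = -1334 + 2P_b; hence 2074.8 = 2.8P_b and P_b = 741.
Then P_s = 741 - 35 = 706 and Q = 740.8 - 0.8(741) = 148.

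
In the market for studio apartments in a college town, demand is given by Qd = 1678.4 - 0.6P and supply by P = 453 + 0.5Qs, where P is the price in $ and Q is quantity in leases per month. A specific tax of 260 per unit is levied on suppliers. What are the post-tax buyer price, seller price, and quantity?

Rewriting in direct form: Qs = -906 + 2P.
With a tax of 260 on suppliers, they supply based on the net price P_s = P_b - 260, so Qs = -1426 + 2P_b.
Market clearing requires 1678.4 - 0.6P_b = -1426 + 2P_b; hence 3104.4 = 2.6P_b and P_b = 1194.
So P_s = 934 and the quantity traded is Q = 1678.4 - 0.6(1194) = 962.

P_b = 1194, P_s = 934, Q = 962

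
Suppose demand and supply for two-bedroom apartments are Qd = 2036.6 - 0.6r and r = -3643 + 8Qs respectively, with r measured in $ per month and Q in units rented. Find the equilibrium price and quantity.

Rewriting in direct form: Qs = 455.375 + 0.125r.
At equilibrium Qd = Qs, so 2036.6 - 0.6r = 455.375 + 0.125r; collecting terms, 1581.225 = 0.725r and r* = 2181.
Plugging r* into demand: Q* = 2036.6 - 0.6(2181) = 728.

r* = 2181, Q* = 728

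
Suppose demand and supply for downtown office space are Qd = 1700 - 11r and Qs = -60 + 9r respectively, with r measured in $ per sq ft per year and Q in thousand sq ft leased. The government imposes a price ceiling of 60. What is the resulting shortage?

Shortage = 560

Evaluating both curves at the ceiling price 60 gives Qd = 1040, Qs = 480.
Shortage = Qd - Qs = 1040 - 480 = 560.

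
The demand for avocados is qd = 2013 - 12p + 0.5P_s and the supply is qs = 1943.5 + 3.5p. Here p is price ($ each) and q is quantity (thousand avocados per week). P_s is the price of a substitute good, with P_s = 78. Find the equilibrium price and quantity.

With P_s = 78, demand is qd = 2052 - 12p.
Set qd = qs: 2052 - 12p = 1943.5 + 3.5p, so 108.5 = 15.5p and p* = 7.
From the demand curve, q* = 2052 - 12(7) = 1968.

p* = 7, q* = 1968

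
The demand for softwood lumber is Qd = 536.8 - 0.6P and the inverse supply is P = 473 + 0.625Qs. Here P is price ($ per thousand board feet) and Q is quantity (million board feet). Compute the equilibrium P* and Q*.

P* = 588, Q* = 184

Solving each curve for Q: Qs = -756.8 + 1.6P.
The market clears where 536.8 - 0.6P = -756.8 + 1.6P. Rearranging, 2.2P = 1293.6, hence P* = 588.
Then Q* = 536.8 - 0.6(588) = 184.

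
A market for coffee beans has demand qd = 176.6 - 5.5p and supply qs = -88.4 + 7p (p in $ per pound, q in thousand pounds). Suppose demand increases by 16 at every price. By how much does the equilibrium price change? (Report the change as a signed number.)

Δp = 1.28

At equilibrium qd = qs, so 176.6 - 5.5p = -88.4 + 7p; collecting terms, 265 = 12.5p and p* = 21.2.
Plugging p* into demand: q* = 176.6 - 5.5(21.2) = 60.
After the shift, demand is qd = 192.6 - 5.5p.
Re-solving, 12.5p = 281 gives p = 22.48 and q = 68.96.
Δp = 22.48 - 21.2 = 1.28.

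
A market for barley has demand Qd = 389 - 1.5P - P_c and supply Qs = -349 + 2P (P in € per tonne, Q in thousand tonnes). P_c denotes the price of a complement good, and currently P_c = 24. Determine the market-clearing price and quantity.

P* = 204, Q* = 59

With P_c = 24, demand is Qd = 365 - 1.5P.
The market clears where 365 - 1.5P = -349 + 2P. Rearranging, 3.5P = 714, hence P* = 204.
Then Q* = 365 - 1.5(204) = 59.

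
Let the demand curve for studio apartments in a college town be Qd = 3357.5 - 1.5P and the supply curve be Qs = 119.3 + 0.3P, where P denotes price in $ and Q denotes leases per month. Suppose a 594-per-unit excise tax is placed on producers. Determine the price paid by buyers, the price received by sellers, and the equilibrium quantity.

With a tax of 594 on producers, they supply based on the net price P_s = P_b - 594, so Qs = -58.9 + 0.3P_b.
Set Qd = Qs: 3357.5 - 1.5P_b = -58.9 + 0.3P_b, so 3416.4 = 1.8P_b and P_b = 1898.
So P_s = 1304 and the quantity traded is Q = 3357.5 - 1.5(1898) = 510.5.

P_b = 1898, P_s = 1304, Q = 510.5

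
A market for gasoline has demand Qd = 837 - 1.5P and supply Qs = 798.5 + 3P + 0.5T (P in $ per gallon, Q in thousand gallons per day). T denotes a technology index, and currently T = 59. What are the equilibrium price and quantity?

P* = 2, Q* = 834

With T = 59, supply is Qs = 828 + 3P.
Equating demand and supply, 837 - 1.5P = 828 + 3P gives 4.5P = 9, so P* = 2.
Plugging P* into demand: Q* = 837 - 1.5(2) = 834.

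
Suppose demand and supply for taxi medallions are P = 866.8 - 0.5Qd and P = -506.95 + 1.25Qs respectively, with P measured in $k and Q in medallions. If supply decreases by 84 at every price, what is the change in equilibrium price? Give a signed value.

Solving each curve for Q: Qd = 1733.6 - 2P and Qs = 405.56 + 0.8P.
At equilibrium Qd = Qs, so 1733.6 - 2P = 405.56 + 0.8P; collecting terms, 1328.04 = 2.8P and P* = 474.3.
Substitute back: Q* = 1733.6 - 2(474.3) = 785.
After the shift, supply is Qs = 321.56 + 0.8P.
The new intersection has 1412.04 = 2.8P, i.e. P = 504.3, Q = 725.
ΔP = 504.3 - 474.3 = 30.

ΔP = 30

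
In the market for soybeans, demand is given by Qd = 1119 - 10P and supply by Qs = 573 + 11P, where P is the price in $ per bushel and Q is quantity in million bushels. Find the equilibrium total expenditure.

Total expenditure = 22334

Equating demand and supply, 1119 - 10P = 573 + 11P gives 21P = 546, so P* = 26.
From the demand curve, Q* = 1119 - 10(26) = 859.
Total expenditure = P* × Q* = 26 × 859 = 22334.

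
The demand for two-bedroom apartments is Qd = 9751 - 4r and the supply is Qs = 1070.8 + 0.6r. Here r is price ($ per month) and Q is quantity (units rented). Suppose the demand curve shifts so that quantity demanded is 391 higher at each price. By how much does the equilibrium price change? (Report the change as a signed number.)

Δr = 85

At equilibrium Qd = Qs, so 9751 - 4r = 1070.8 + 0.6r; collecting terms, 8680.2 = 4.6r and r* = 1887.
From the demand curve, Q* = 9751 - 4(1887) = 2203.
After the shift, demand is Qd = 10142 - 4r.
The new intersection has 9071.2 = 4.6r, i.e. r = 1972, Q = 2254.
Δr = 1972 - 1887 = 85.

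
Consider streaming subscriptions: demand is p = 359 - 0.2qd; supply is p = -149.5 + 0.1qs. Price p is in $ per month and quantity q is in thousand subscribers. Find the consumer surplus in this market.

Consumer surplus = 287302.5

Rewriting in direct form: qd = 1795 - 5p and qs = 1495 + 10p.
The market clears where 1795 - 5p = 1495 + 10p. Rearranging, 15p = 300, hence p* = 20.
Plugging p* into demand: q* = 1795 - 5(20) = 1695.
Demand choke price (qd = 0): p = 1795/5 = 359. Consumer surplus = ½ × (359 - 20) × 1695 = 287302.5.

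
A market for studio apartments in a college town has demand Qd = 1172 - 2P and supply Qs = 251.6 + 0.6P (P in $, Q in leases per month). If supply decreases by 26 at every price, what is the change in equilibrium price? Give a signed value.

Set Qd = Qs: 1172 - 2P = 251.6 + 0.6P, so 920.4 = 2.6P and P* = 354.
Substitute back: Q* = 1172 - 2(354) = 464.
After the shift, supply is Qs = 225.6 + 0.6P.
The new intersection has 946.4 = 2.6P, i.e. P = 364, Q = 444.
ΔP = 364 - 354 = 10.

ΔP = 10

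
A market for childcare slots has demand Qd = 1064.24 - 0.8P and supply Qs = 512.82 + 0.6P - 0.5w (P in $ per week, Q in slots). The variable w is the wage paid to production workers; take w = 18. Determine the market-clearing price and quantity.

P* = 400.3, Q* = 744

With w = 18, supply is Qs = 503.82 + 0.6P.
Set Qd = Qs: 1064.24 - 0.8P = 503.82 + 0.6P, so 560.42 = 1.4P and P* = 400.3.
From the demand curve, Q* = 1064.24 - 0.8(400.3) = 744.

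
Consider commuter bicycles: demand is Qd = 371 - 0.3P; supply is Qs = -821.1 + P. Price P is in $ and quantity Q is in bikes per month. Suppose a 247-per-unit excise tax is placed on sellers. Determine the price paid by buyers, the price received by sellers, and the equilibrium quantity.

The tax drives a wedge P_b - P_s = 247. Substituting P_s = P_b - 247 into supply: Qs = -1068.1 + P_b.
Equate demand and the shifted supply: 371 - 0.3P_b = -1068.1 + P_b, giving 1.3P_b = 1439.1, so P_b = 1107.
So P_s = 860 and the quantity traded is Q = 371 - 0.3(1107) = 38.9.

P_b = 1107, P_s = 860, Q = 38.9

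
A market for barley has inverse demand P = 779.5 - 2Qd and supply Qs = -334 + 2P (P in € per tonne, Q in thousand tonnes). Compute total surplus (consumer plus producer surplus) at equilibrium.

In direct form, Qd = 389.75 - 0.5P.
The market clears where 389.75 - 0.5P = -334 + 2P. Rearranging, 2.5P = 723.75, hence P* = 289.5.
Substitute back: Q* = 389.75 - 0.5(289.5) = 245.
Demand choke price = 779.5; supply choke price = 167. CS = ½(779.5 - 289.5)(245) = 60025; PS = ½(289.5 - 167)(245) = 15006.25. Total surplus = 75031.25.

Total surplus = 75031.25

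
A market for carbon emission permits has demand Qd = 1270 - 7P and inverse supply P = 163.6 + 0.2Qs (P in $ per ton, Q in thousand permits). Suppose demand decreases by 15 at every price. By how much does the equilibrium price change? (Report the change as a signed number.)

ΔP = -1.25

In direct form, Qs = -818 + 5P.
At equilibrium Qd = Qs, so 1270 - 7P = -818 + 5P; collecting terms, 2088 = 12P and P* = 174.
Then Q* = 1270 - 7(174) = 52.
After the shift, demand is Qd = 1255 - 7P.
Re-solving, 12P = 2073 gives P = 172.75 and Q = 45.75.
ΔP = 172.75 - 174 = -1.25.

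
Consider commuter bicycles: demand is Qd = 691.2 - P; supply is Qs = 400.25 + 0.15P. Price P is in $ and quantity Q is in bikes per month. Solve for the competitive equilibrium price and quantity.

P* = 253, Q* = 438.2

At equilibrium Qd = Qs, so 691.2 - P = 400.25 + 0.15P; collecting terms, 290.95 = 1.15P and P* = 253.
From the demand curve, Q* = 691.2 - 253 = 438.2.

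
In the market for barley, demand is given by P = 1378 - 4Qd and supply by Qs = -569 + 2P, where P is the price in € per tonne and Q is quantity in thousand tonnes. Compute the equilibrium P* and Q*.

In direct form, Qd = 344.5 - 0.25P.
Set Qd = Qs: 344.5 - 0.25P = -569 + 2P, so 913.5 = 2.25P and P* = 406.
Plugging P* into demand: Q* = 344.5 - 0.25(406) = 243.

P* = 406, Q* = 243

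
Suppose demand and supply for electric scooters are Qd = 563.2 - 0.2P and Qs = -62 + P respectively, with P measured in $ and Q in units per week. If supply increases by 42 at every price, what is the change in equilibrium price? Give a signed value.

ΔP = -35

Equating demand and supply, 563.2 - 0.2P = -62 + P gives 1.2P = 625.2, so P* = 521.
Plugging P* into demand: Q* = 563.2 - 0.2(521) = 459.
After the shift, supply is Qs = -20 + P.
The new intersection has 583.2 = 1.2P, i.e. P = 486, Q = 466.
ΔP = 486 - 521 = -35.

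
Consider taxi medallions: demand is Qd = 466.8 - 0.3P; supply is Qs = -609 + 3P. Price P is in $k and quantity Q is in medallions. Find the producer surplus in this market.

Producer surplus = 22693.5

The market clears where 466.8 - 0.3P = -609 + 3P. Rearranging, 3.3P = 1075.8, hence P* = 326.
Plugging P* into demand: Q* = 466.8 - 0.3(326) = 369.
Supply choke price (Qs = 0): P = 203. Producer surplus = ½ × (326 - 203) × 369 = 22693.5.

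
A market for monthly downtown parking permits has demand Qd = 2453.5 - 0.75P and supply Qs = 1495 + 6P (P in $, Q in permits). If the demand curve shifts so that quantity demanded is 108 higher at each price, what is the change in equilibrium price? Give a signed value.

Set Qd = Qs: 2453.5 - 0.75P = 1495 + 6P, so 958.5 = 6.75P and P* = 142.
From the demand curve, Q* = 2453.5 - 0.75(142) = 2347.
After the shift, demand is Qd = 2561.5 - 0.75P.
New equilibrium: 1066.5 = 6.75P, so P = 158 and Q = 2443.
ΔP = 158 - 142 = 16.

ΔP = 16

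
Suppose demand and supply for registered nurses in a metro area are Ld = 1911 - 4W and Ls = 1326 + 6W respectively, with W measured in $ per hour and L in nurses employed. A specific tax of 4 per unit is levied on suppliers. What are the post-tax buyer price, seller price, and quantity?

The tax drives a wedge W_b - W_s = 4. Substituting W_s = W_b - 4 into supply: Ls = 1302 + 6W_b.
Equate demand and the shifted supply: 1911 - 4W_b = 1302 + 6W_b, giving 10W_b = 609, so W_b = 60.9.
So W_s = 56.9 and the quantity traded is L = 1911 - 4(60.9) = 1667.4.

W_b = 60.9, W_s = 56.9, L = 1667.4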